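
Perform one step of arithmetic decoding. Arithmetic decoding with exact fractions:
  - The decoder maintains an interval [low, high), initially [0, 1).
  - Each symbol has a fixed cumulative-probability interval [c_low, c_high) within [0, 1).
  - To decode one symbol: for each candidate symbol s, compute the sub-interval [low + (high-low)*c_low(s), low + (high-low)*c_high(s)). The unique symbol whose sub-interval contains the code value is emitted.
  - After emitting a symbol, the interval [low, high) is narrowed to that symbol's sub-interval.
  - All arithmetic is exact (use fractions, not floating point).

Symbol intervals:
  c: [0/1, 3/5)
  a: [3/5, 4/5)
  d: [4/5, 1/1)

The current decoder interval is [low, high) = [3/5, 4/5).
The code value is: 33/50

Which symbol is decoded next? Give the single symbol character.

Answer: c

Derivation:
Interval width = high − low = 4/5 − 3/5 = 1/5
Scaled code = (code − low) / width = (33/50 − 3/5) / 1/5 = 3/10
  c: [0/1, 3/5) ← scaled code falls here ✓
  a: [3/5, 4/5) 
  d: [4/5, 1/1) 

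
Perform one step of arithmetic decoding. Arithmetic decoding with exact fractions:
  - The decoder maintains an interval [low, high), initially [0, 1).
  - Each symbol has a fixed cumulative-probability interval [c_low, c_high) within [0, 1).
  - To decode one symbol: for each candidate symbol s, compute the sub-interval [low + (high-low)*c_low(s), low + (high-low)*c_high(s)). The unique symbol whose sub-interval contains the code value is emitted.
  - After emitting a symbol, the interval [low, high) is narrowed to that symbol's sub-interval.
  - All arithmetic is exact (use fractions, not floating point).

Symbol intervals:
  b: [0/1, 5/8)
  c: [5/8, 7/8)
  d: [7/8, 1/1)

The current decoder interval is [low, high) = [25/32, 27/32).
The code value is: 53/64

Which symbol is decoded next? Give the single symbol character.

Interval width = high − low = 27/32 − 25/32 = 1/16
Scaled code = (code − low) / width = (53/64 − 25/32) / 1/16 = 3/4
  b: [0/1, 5/8) 
  c: [5/8, 7/8) ← scaled code falls here ✓
  d: [7/8, 1/1) 

Answer: c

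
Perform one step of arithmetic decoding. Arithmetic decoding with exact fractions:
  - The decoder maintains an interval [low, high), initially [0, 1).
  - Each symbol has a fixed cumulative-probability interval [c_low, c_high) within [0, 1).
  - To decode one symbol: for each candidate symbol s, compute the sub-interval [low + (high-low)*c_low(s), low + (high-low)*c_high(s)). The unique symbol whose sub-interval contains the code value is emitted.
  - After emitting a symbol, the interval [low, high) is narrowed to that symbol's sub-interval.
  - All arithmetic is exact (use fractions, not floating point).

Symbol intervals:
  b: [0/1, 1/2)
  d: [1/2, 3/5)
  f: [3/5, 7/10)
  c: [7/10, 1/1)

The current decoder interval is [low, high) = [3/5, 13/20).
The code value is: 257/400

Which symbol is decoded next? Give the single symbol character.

Answer: c

Derivation:
Interval width = high − low = 13/20 − 3/5 = 1/20
Scaled code = (code − low) / width = (257/400 − 3/5) / 1/20 = 17/20
  b: [0/1, 1/2) 
  d: [1/2, 3/5) 
  f: [3/5, 7/10) 
  c: [7/10, 1/1) ← scaled code falls here ✓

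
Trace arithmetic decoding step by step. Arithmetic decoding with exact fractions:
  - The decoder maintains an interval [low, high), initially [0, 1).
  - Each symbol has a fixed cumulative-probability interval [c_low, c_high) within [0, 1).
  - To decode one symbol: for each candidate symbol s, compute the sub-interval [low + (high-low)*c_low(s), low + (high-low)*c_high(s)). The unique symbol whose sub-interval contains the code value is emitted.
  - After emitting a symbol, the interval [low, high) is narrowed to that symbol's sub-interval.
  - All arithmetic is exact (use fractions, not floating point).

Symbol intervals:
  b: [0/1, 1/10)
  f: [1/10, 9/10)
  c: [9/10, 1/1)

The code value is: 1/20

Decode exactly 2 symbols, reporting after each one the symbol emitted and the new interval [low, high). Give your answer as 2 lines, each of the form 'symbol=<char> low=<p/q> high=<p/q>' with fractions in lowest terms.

Step 1: interval [0/1, 1/1), width = 1/1 - 0/1 = 1/1
  'b': [0/1 + 1/1*0/1, 0/1 + 1/1*1/10) = [0/1, 1/10) <- contains code 1/20
  'f': [0/1 + 1/1*1/10, 0/1 + 1/1*9/10) = [1/10, 9/10)
  'c': [0/1 + 1/1*9/10, 0/1 + 1/1*1/1) = [9/10, 1/1)
  emit 'b', narrow to [0/1, 1/10)
Step 2: interval [0/1, 1/10), width = 1/10 - 0/1 = 1/10
  'b': [0/1 + 1/10*0/1, 0/1 + 1/10*1/10) = [0/1, 1/100)
  'f': [0/1 + 1/10*1/10, 0/1 + 1/10*9/10) = [1/100, 9/100) <- contains code 1/20
  'c': [0/1 + 1/10*9/10, 0/1 + 1/10*1/1) = [9/100, 1/10)
  emit 'f', narrow to [1/100, 9/100)

Answer: symbol=b low=0/1 high=1/10
symbol=f low=1/100 high=9/100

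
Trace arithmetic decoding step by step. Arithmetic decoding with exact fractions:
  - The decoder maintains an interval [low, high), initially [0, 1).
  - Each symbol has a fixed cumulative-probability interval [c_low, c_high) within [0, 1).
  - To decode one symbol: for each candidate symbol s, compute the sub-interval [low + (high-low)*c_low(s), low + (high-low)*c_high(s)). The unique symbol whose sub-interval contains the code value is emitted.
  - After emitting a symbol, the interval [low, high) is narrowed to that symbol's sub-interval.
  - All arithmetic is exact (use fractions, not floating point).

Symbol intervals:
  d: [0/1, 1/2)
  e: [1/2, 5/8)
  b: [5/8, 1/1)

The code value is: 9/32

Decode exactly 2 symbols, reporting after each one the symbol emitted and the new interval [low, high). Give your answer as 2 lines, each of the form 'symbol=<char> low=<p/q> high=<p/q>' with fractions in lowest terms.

Step 1: interval [0/1, 1/1), width = 1/1 - 0/1 = 1/1
  'd': [0/1 + 1/1*0/1, 0/1 + 1/1*1/2) = [0/1, 1/2) <- contains code 9/32
  'e': [0/1 + 1/1*1/2, 0/1 + 1/1*5/8) = [1/2, 5/8)
  'b': [0/1 + 1/1*5/8, 0/1 + 1/1*1/1) = [5/8, 1/1)
  emit 'd', narrow to [0/1, 1/2)
Step 2: interval [0/1, 1/2), width = 1/2 - 0/1 = 1/2
  'd': [0/1 + 1/2*0/1, 0/1 + 1/2*1/2) = [0/1, 1/4)
  'e': [0/1 + 1/2*1/2, 0/1 + 1/2*5/8) = [1/4, 5/16) <- contains code 9/32
  'b': [0/1 + 1/2*5/8, 0/1 + 1/2*1/1) = [5/16, 1/2)
  emit 'e', narrow to [1/4, 5/16)

Answer: symbol=d low=0/1 high=1/2
symbol=e low=1/4 high=5/16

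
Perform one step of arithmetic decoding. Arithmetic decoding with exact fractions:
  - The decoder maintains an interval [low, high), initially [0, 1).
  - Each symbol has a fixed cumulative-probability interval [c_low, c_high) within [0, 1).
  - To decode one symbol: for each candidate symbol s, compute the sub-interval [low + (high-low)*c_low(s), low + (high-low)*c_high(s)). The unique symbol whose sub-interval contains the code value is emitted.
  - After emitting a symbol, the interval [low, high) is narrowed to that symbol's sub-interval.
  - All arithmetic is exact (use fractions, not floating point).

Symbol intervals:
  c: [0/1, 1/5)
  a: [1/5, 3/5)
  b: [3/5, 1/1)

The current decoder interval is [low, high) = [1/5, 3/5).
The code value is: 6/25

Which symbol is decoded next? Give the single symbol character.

Answer: c

Derivation:
Interval width = high − low = 3/5 − 1/5 = 2/5
Scaled code = (code − low) / width = (6/25 − 1/5) / 2/5 = 1/10
  c: [0/1, 1/5) ← scaled code falls here ✓
  a: [1/5, 3/5) 
  b: [3/5, 1/1) 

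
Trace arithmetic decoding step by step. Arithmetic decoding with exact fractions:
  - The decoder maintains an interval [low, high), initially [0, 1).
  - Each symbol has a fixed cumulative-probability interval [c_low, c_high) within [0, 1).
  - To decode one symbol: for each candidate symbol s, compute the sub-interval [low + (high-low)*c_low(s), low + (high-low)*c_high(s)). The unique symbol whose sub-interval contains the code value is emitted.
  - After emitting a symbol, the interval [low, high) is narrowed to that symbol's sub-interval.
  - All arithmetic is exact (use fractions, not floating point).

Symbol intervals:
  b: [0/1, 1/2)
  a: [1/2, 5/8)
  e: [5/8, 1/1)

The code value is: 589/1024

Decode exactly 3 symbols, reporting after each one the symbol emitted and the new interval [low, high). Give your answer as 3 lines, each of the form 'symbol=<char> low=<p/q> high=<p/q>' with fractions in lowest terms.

Answer: symbol=a low=1/2 high=5/8
symbol=a low=9/16 high=37/64
symbol=e low=293/512 high=37/64

Derivation:
Step 1: interval [0/1, 1/1), width = 1/1 - 0/1 = 1/1
  'b': [0/1 + 1/1*0/1, 0/1 + 1/1*1/2) = [0/1, 1/2)
  'a': [0/1 + 1/1*1/2, 0/1 + 1/1*5/8) = [1/2, 5/8) <- contains code 589/1024
  'e': [0/1 + 1/1*5/8, 0/1 + 1/1*1/1) = [5/8, 1/1)
  emit 'a', narrow to [1/2, 5/8)
Step 2: interval [1/2, 5/8), width = 5/8 - 1/2 = 1/8
  'b': [1/2 + 1/8*0/1, 1/2 + 1/8*1/2) = [1/2, 9/16)
  'a': [1/2 + 1/8*1/2, 1/2 + 1/8*5/8) = [9/16, 37/64) <- contains code 589/1024
  'e': [1/2 + 1/8*5/8, 1/2 + 1/8*1/1) = [37/64, 5/8)
  emit 'a', narrow to [9/16, 37/64)
Step 3: interval [9/16, 37/64), width = 37/64 - 9/16 = 1/64
  'b': [9/16 + 1/64*0/1, 9/16 + 1/64*1/2) = [9/16, 73/128)
  'a': [9/16 + 1/64*1/2, 9/16 + 1/64*5/8) = [73/128, 293/512)
  'e': [9/16 + 1/64*5/8, 9/16 + 1/64*1/1) = [293/512, 37/64) <- contains code 589/1024
  emit 'e', narrow to [293/512, 37/64)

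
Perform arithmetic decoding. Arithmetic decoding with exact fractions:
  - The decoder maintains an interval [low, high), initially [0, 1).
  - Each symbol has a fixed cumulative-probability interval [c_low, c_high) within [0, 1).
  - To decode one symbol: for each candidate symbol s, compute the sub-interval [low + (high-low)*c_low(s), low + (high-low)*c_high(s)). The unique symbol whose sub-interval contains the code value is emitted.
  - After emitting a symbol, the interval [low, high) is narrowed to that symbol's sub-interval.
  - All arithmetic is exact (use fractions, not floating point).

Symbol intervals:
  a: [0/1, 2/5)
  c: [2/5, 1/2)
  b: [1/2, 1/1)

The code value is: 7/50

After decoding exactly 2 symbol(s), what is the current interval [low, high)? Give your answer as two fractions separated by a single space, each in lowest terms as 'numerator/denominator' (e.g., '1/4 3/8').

Step 1: interval [0/1, 1/1), width = 1/1 - 0/1 = 1/1
  'a': [0/1 + 1/1*0/1, 0/1 + 1/1*2/5) = [0/1, 2/5) <- contains code 7/50
  'c': [0/1 + 1/1*2/5, 0/1 + 1/1*1/2) = [2/5, 1/2)
  'b': [0/1 + 1/1*1/2, 0/1 + 1/1*1/1) = [1/2, 1/1)
  emit 'a', narrow to [0/1, 2/5)
Step 2: interval [0/1, 2/5), width = 2/5 - 0/1 = 2/5
  'a': [0/1 + 2/5*0/1, 0/1 + 2/5*2/5) = [0/1, 4/25) <- contains code 7/50
  'c': [0/1 + 2/5*2/5, 0/1 + 2/5*1/2) = [4/25, 1/5)
  'b': [0/1 + 2/5*1/2, 0/1 + 2/5*1/1) = [1/5, 2/5)
  emit 'a', narrow to [0/1, 4/25)

Answer: 0/1 4/25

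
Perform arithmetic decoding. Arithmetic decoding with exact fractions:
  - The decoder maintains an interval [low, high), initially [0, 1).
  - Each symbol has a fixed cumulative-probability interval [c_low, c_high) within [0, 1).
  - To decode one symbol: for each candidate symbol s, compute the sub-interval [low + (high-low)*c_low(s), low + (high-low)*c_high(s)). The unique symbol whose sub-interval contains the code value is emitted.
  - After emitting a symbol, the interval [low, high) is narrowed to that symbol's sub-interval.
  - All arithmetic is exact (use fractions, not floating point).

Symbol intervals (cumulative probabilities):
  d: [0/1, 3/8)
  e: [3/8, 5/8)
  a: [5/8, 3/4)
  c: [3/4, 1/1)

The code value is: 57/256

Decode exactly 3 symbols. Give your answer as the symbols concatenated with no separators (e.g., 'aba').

Answer: dec

Derivation:
Step 1: interval [0/1, 1/1), width = 1/1 - 0/1 = 1/1
  'd': [0/1 + 1/1*0/1, 0/1 + 1/1*3/8) = [0/1, 3/8) <- contains code 57/256
  'e': [0/1 + 1/1*3/8, 0/1 + 1/1*5/8) = [3/8, 5/8)
  'a': [0/1 + 1/1*5/8, 0/1 + 1/1*3/4) = [5/8, 3/4)
  'c': [0/1 + 1/1*3/4, 0/1 + 1/1*1/1) = [3/4, 1/1)
  emit 'd', narrow to [0/1, 3/8)
Step 2: interval [0/1, 3/8), width = 3/8 - 0/1 = 3/8
  'd': [0/1 + 3/8*0/1, 0/1 + 3/8*3/8) = [0/1, 9/64)
  'e': [0/1 + 3/8*3/8, 0/1 + 3/8*5/8) = [9/64, 15/64) <- contains code 57/256
  'a': [0/1 + 3/8*5/8, 0/1 + 3/8*3/4) = [15/64, 9/32)
  'c': [0/1 + 3/8*3/4, 0/1 + 3/8*1/1) = [9/32, 3/8)
  emit 'e', narrow to [9/64, 15/64)
Step 3: interval [9/64, 15/64), width = 15/64 - 9/64 = 3/32
  'd': [9/64 + 3/32*0/1, 9/64 + 3/32*3/8) = [9/64, 45/256)
  'e': [9/64 + 3/32*3/8, 9/64 + 3/32*5/8) = [45/256, 51/256)
  'a': [9/64 + 3/32*5/8, 9/64 + 3/32*3/4) = [51/256, 27/128)
  'c': [9/64 + 3/32*3/4, 9/64 + 3/32*1/1) = [27/128, 15/64) <- contains code 57/256
  emit 'c', narrow to [27/128, 15/64)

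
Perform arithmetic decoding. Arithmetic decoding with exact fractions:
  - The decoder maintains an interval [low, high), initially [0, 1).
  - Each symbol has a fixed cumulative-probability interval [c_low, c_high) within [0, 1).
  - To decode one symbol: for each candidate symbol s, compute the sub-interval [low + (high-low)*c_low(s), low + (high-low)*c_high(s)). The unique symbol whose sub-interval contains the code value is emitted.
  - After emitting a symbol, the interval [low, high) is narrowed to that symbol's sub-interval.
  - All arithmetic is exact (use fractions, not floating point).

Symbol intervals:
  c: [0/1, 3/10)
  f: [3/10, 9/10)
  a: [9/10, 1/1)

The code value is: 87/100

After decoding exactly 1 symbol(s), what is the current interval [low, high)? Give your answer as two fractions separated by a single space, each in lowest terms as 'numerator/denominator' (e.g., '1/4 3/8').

Answer: 3/10 9/10

Derivation:
Step 1: interval [0/1, 1/1), width = 1/1 - 0/1 = 1/1
  'c': [0/1 + 1/1*0/1, 0/1 + 1/1*3/10) = [0/1, 3/10)
  'f': [0/1 + 1/1*3/10, 0/1 + 1/1*9/10) = [3/10, 9/10) <- contains code 87/100
  'a': [0/1 + 1/1*9/10, 0/1 + 1/1*1/1) = [9/10, 1/1)
  emit 'f', narrow to [3/10, 9/10)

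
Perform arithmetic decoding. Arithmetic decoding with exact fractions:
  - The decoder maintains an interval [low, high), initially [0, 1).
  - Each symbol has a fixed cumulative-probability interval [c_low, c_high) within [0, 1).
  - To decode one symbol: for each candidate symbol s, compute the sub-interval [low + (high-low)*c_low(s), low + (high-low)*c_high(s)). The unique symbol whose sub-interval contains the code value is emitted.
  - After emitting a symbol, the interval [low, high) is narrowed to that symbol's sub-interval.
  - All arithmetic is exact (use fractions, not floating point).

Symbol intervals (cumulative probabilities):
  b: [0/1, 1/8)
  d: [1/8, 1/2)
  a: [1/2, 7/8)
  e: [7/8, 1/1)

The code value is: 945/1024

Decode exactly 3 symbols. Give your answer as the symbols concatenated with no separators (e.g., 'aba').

Step 1: interval [0/1, 1/1), width = 1/1 - 0/1 = 1/1
  'b': [0/1 + 1/1*0/1, 0/1 + 1/1*1/8) = [0/1, 1/8)
  'd': [0/1 + 1/1*1/8, 0/1 + 1/1*1/2) = [1/8, 1/2)
  'a': [0/1 + 1/1*1/2, 0/1 + 1/1*7/8) = [1/2, 7/8)
  'e': [0/1 + 1/1*7/8, 0/1 + 1/1*1/1) = [7/8, 1/1) <- contains code 945/1024
  emit 'e', narrow to [7/8, 1/1)
Step 2: interval [7/8, 1/1), width = 1/1 - 7/8 = 1/8
  'b': [7/8 + 1/8*0/1, 7/8 + 1/8*1/8) = [7/8, 57/64)
  'd': [7/8 + 1/8*1/8, 7/8 + 1/8*1/2) = [57/64, 15/16) <- contains code 945/1024
  'a': [7/8 + 1/8*1/2, 7/8 + 1/8*7/8) = [15/16, 63/64)
  'e': [7/8 + 1/8*7/8, 7/8 + 1/8*1/1) = [63/64, 1/1)
  emit 'd', narrow to [57/64, 15/16)
Step 3: interval [57/64, 15/16), width = 15/16 - 57/64 = 3/64
  'b': [57/64 + 3/64*0/1, 57/64 + 3/64*1/8) = [57/64, 459/512)
  'd': [57/64 + 3/64*1/8, 57/64 + 3/64*1/2) = [459/512, 117/128)
  'a': [57/64 + 3/64*1/2, 57/64 + 3/64*7/8) = [117/128, 477/512) <- contains code 945/1024
  'e': [57/64 + 3/64*7/8, 57/64 + 3/64*1/1) = [477/512, 15/16)
  emit 'a', narrow to [117/128, 477/512)

Answer: eda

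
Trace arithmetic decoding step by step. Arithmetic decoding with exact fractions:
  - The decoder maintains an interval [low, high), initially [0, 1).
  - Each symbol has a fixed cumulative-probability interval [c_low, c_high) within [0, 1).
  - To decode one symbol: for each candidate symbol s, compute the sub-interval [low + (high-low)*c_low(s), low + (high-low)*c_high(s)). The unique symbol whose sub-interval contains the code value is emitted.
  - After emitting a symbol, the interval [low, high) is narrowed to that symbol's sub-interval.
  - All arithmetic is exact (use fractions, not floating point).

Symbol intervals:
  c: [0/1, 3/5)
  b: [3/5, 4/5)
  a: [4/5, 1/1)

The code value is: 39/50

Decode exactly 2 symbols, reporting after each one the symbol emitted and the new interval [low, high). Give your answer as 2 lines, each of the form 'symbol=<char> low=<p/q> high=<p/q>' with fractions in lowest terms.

Step 1: interval [0/1, 1/1), width = 1/1 - 0/1 = 1/1
  'c': [0/1 + 1/1*0/1, 0/1 + 1/1*3/5) = [0/1, 3/5)
  'b': [0/1 + 1/1*3/5, 0/1 + 1/1*4/5) = [3/5, 4/5) <- contains code 39/50
  'a': [0/1 + 1/1*4/5, 0/1 + 1/1*1/1) = [4/5, 1/1)
  emit 'b', narrow to [3/5, 4/5)
Step 2: interval [3/5, 4/5), width = 4/5 - 3/5 = 1/5
  'c': [3/5 + 1/5*0/1, 3/5 + 1/5*3/5) = [3/5, 18/25)
  'b': [3/5 + 1/5*3/5, 3/5 + 1/5*4/5) = [18/25, 19/25)
  'a': [3/5 + 1/5*4/5, 3/5 + 1/5*1/1) = [19/25, 4/5) <- contains code 39/50
  emit 'a', narrow to [19/25, 4/5)

Answer: symbol=b low=3/5 high=4/5
symbol=a low=19/25 high=4/5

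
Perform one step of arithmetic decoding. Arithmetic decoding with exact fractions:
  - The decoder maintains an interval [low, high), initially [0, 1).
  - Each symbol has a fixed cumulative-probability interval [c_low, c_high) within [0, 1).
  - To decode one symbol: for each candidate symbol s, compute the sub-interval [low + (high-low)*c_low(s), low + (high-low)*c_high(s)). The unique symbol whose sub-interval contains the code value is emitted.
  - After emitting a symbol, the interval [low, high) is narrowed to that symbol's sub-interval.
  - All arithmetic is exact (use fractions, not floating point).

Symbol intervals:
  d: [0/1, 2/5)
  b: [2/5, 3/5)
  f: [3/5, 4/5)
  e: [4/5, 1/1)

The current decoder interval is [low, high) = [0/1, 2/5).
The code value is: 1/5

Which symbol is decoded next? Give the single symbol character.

Answer: b

Derivation:
Interval width = high − low = 2/5 − 0/1 = 2/5
Scaled code = (code − low) / width = (1/5 − 0/1) / 2/5 = 1/2
  d: [0/1, 2/5) 
  b: [2/5, 3/5) ← scaled code falls here ✓
  f: [3/5, 4/5) 
  e: [4/5, 1/1) 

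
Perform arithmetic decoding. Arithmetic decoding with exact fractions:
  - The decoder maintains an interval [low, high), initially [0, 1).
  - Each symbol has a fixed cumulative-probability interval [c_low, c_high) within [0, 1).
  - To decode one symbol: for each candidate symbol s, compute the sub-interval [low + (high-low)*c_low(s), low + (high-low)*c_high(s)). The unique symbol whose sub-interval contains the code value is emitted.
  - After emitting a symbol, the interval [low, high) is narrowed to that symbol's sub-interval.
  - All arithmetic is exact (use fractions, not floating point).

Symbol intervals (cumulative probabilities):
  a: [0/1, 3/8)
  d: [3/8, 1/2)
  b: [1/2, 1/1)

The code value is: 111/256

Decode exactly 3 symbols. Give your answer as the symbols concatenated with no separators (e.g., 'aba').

Answer: ddb

Derivation:
Step 1: interval [0/1, 1/1), width = 1/1 - 0/1 = 1/1
  'a': [0/1 + 1/1*0/1, 0/1 + 1/1*3/8) = [0/1, 3/8)
  'd': [0/1 + 1/1*3/8, 0/1 + 1/1*1/2) = [3/8, 1/2) <- contains code 111/256
  'b': [0/1 + 1/1*1/2, 0/1 + 1/1*1/1) = [1/2, 1/1)
  emit 'd', narrow to [3/8, 1/2)
Step 2: interval [3/8, 1/2), width = 1/2 - 3/8 = 1/8
  'a': [3/8 + 1/8*0/1, 3/8 + 1/8*3/8) = [3/8, 27/64)
  'd': [3/8 + 1/8*3/8, 3/8 + 1/8*1/2) = [27/64, 7/16) <- contains code 111/256
  'b': [3/8 + 1/8*1/2, 3/8 + 1/8*1/1) = [7/16, 1/2)
  emit 'd', narrow to [27/64, 7/16)
Step 3: interval [27/64, 7/16), width = 7/16 - 27/64 = 1/64
  'a': [27/64 + 1/64*0/1, 27/64 + 1/64*3/8) = [27/64, 219/512)
  'd': [27/64 + 1/64*3/8, 27/64 + 1/64*1/2) = [219/512, 55/128)
  'b': [27/64 + 1/64*1/2, 27/64 + 1/64*1/1) = [55/128, 7/16) <- contains code 111/256
  emit 'b', narrow to [55/128, 7/16)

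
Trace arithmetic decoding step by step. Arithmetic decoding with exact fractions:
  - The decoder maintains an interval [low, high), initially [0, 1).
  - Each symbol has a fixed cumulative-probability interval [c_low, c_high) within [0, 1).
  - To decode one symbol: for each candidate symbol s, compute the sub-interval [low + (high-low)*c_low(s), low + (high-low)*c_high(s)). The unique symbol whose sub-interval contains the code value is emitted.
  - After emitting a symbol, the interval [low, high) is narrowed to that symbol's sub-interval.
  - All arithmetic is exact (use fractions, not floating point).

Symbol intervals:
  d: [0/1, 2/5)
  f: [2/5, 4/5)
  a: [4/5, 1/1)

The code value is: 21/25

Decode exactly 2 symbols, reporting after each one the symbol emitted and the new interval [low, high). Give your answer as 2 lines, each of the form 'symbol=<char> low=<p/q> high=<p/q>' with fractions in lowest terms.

Answer: symbol=a low=4/5 high=1/1
symbol=d low=4/5 high=22/25

Derivation:
Step 1: interval [0/1, 1/1), width = 1/1 - 0/1 = 1/1
  'd': [0/1 + 1/1*0/1, 0/1 + 1/1*2/5) = [0/1, 2/5)
  'f': [0/1 + 1/1*2/5, 0/1 + 1/1*4/5) = [2/5, 4/5)
  'a': [0/1 + 1/1*4/5, 0/1 + 1/1*1/1) = [4/5, 1/1) <- contains code 21/25
  emit 'a', narrow to [4/5, 1/1)
Step 2: interval [4/5, 1/1), width = 1/1 - 4/5 = 1/5
  'd': [4/5 + 1/5*0/1, 4/5 + 1/5*2/5) = [4/5, 22/25) <- contains code 21/25
  'f': [4/5 + 1/5*2/5, 4/5 + 1/5*4/5) = [22/25, 24/25)
  'a': [4/5 + 1/5*4/5, 4/5 + 1/5*1/1) = [24/25, 1/1)
  emit 'd', narrow to [4/5, 22/25)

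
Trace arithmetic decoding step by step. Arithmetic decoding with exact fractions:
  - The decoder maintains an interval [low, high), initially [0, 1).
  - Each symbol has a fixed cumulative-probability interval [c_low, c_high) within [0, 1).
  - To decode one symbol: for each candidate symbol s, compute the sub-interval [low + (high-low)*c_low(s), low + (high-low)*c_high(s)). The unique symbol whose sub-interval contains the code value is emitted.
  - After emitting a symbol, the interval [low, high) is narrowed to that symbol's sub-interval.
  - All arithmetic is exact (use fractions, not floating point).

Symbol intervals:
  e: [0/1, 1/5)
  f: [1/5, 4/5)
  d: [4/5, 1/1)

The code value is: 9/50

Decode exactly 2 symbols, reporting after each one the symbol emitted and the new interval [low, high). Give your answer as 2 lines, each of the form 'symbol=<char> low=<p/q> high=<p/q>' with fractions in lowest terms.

Step 1: interval [0/1, 1/1), width = 1/1 - 0/1 = 1/1
  'e': [0/1 + 1/1*0/1, 0/1 + 1/1*1/5) = [0/1, 1/5) <- contains code 9/50
  'f': [0/1 + 1/1*1/5, 0/1 + 1/1*4/5) = [1/5, 4/5)
  'd': [0/1 + 1/1*4/5, 0/1 + 1/1*1/1) = [4/5, 1/1)
  emit 'e', narrow to [0/1, 1/5)
Step 2: interval [0/1, 1/5), width = 1/5 - 0/1 = 1/5
  'e': [0/1 + 1/5*0/1, 0/1 + 1/5*1/5) = [0/1, 1/25)
  'f': [0/1 + 1/5*1/5, 0/1 + 1/5*4/5) = [1/25, 4/25)
  'd': [0/1 + 1/5*4/5, 0/1 + 1/5*1/1) = [4/25, 1/5) <- contains code 9/50
  emit 'd', narrow to [4/25, 1/5)

Answer: symbol=e low=0/1 high=1/5
symbol=d low=4/25 high=1/5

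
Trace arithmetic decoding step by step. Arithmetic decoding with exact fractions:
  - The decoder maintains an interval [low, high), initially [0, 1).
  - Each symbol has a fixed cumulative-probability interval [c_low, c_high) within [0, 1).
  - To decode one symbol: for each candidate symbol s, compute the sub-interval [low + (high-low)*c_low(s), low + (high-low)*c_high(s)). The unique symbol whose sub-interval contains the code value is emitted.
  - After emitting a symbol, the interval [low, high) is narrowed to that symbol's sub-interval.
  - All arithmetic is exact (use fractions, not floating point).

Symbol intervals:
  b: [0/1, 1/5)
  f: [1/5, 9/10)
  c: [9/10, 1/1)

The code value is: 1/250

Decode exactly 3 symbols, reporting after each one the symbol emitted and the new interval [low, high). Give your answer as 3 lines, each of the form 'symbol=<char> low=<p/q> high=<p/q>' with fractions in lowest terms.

Answer: symbol=b low=0/1 high=1/5
symbol=b low=0/1 high=1/25
symbol=b low=0/1 high=1/125

Derivation:
Step 1: interval [0/1, 1/1), width = 1/1 - 0/1 = 1/1
  'b': [0/1 + 1/1*0/1, 0/1 + 1/1*1/5) = [0/1, 1/5) <- contains code 1/250
  'f': [0/1 + 1/1*1/5, 0/1 + 1/1*9/10) = [1/5, 9/10)
  'c': [0/1 + 1/1*9/10, 0/1 + 1/1*1/1) = [9/10, 1/1)
  emit 'b', narrow to [0/1, 1/5)
Step 2: interval [0/1, 1/5), width = 1/5 - 0/1 = 1/5
  'b': [0/1 + 1/5*0/1, 0/1 + 1/5*1/5) = [0/1, 1/25) <- contains code 1/250
  'f': [0/1 + 1/5*1/5, 0/1 + 1/5*9/10) = [1/25, 9/50)
  'c': [0/1 + 1/5*9/10, 0/1 + 1/5*1/1) = [9/50, 1/5)
  emit 'b', narrow to [0/1, 1/25)
Step 3: interval [0/1, 1/25), width = 1/25 - 0/1 = 1/25
  'b': [0/1 + 1/25*0/1, 0/1 + 1/25*1/5) = [0/1, 1/125) <- contains code 1/250
  'f': [0/1 + 1/25*1/5, 0/1 + 1/25*9/10) = [1/125, 9/250)
  'c': [0/1 + 1/25*9/10, 0/1 + 1/25*1/1) = [9/250, 1/25)
  emit 'b', narrow to [0/1, 1/125)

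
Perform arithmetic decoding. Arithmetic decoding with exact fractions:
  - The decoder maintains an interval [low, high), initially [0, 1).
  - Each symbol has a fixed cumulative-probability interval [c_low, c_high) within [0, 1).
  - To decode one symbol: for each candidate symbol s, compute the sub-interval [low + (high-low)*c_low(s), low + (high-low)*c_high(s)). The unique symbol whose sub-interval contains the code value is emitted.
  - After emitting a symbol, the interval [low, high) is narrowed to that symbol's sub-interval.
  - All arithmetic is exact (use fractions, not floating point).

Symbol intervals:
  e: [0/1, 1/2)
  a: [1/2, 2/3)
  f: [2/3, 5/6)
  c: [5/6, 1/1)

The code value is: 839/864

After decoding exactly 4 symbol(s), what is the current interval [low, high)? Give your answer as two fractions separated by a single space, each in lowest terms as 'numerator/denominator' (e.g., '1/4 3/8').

Step 1: interval [0/1, 1/1), width = 1/1 - 0/1 = 1/1
  'e': [0/1 + 1/1*0/1, 0/1 + 1/1*1/2) = [0/1, 1/2)
  'a': [0/1 + 1/1*1/2, 0/1 + 1/1*2/3) = [1/2, 2/3)
  'f': [0/1 + 1/1*2/3, 0/1 + 1/1*5/6) = [2/3, 5/6)
  'c': [0/1 + 1/1*5/6, 0/1 + 1/1*1/1) = [5/6, 1/1) <- contains code 839/864
  emit 'c', narrow to [5/6, 1/1)
Step 2: interval [5/6, 1/1), width = 1/1 - 5/6 = 1/6
  'e': [5/6 + 1/6*0/1, 5/6 + 1/6*1/2) = [5/6, 11/12)
  'a': [5/6 + 1/6*1/2, 5/6 + 1/6*2/3) = [11/12, 17/18)
  'f': [5/6 + 1/6*2/3, 5/6 + 1/6*5/6) = [17/18, 35/36) <- contains code 839/864
  'c': [5/6 + 1/6*5/6, 5/6 + 1/6*1/1) = [35/36, 1/1)
  emit 'f', narrow to [17/18, 35/36)
Step 3: interval [17/18, 35/36), width = 35/36 - 17/18 = 1/36
  'e': [17/18 + 1/36*0/1, 17/18 + 1/36*1/2) = [17/18, 23/24)
  'a': [17/18 + 1/36*1/2, 17/18 + 1/36*2/3) = [23/24, 26/27)
  'f': [17/18 + 1/36*2/3, 17/18 + 1/36*5/6) = [26/27, 209/216)
  'c': [17/18 + 1/36*5/6, 17/18 + 1/36*1/1) = [209/216, 35/36) <- contains code 839/864
  emit 'c', narrow to [209/216, 35/36)
Step 4: interval [209/216, 35/36), width = 35/36 - 209/216 = 1/216
  'e': [209/216 + 1/216*0/1, 209/216 + 1/216*1/2) = [209/216, 419/432)
  'a': [209/216 + 1/216*1/2, 209/216 + 1/216*2/3) = [419/432, 629/648)
  'f': [209/216 + 1/216*2/3, 209/216 + 1/216*5/6) = [629/648, 1259/1296) <- contains code 839/864
  'c': [209/216 + 1/216*5/6, 209/216 + 1/216*1/1) = [1259/1296, 35/36)
  emit 'f', narrow to [629/648, 1259/1296)

Answer: 629/648 1259/1296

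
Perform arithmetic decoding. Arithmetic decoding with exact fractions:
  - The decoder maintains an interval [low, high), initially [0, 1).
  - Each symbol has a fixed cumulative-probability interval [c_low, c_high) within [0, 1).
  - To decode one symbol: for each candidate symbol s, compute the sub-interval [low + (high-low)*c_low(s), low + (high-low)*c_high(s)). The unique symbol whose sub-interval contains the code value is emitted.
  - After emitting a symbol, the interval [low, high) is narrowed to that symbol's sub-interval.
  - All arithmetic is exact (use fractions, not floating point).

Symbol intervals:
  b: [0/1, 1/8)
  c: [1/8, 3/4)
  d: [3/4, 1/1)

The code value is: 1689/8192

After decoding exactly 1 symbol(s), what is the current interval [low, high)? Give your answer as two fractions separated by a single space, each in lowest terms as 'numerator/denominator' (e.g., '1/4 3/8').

Answer: 1/8 3/4

Derivation:
Step 1: interval [0/1, 1/1), width = 1/1 - 0/1 = 1/1
  'b': [0/1 + 1/1*0/1, 0/1 + 1/1*1/8) = [0/1, 1/8)
  'c': [0/1 + 1/1*1/8, 0/1 + 1/1*3/4) = [1/8, 3/4) <- contains code 1689/8192
  'd': [0/1 + 1/1*3/4, 0/1 + 1/1*1/1) = [3/4, 1/1)
  emit 'c', narrow to [1/8, 3/4)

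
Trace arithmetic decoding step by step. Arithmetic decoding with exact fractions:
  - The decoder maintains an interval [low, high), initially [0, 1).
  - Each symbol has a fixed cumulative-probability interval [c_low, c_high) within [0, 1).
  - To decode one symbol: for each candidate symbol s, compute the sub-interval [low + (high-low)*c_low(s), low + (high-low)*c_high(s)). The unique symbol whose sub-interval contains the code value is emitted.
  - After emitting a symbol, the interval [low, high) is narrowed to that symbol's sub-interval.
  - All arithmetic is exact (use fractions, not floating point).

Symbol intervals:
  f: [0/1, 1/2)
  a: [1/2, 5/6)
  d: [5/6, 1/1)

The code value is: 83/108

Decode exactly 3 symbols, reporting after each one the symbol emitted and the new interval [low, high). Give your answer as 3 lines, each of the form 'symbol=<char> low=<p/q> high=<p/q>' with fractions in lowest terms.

Step 1: interval [0/1, 1/1), width = 1/1 - 0/1 = 1/1
  'f': [0/1 + 1/1*0/1, 0/1 + 1/1*1/2) = [0/1, 1/2)
  'a': [0/1 + 1/1*1/2, 0/1 + 1/1*5/6) = [1/2, 5/6) <- contains code 83/108
  'd': [0/1 + 1/1*5/6, 0/1 + 1/1*1/1) = [5/6, 1/1)
  emit 'a', narrow to [1/2, 5/6)
Step 2: interval [1/2, 5/6), width = 5/6 - 1/2 = 1/3
  'f': [1/2 + 1/3*0/1, 1/2 + 1/3*1/2) = [1/2, 2/3)
  'a': [1/2 + 1/3*1/2, 1/2 + 1/3*5/6) = [2/3, 7/9) <- contains code 83/108
  'd': [1/2 + 1/3*5/6, 1/2 + 1/3*1/1) = [7/9, 5/6)
  emit 'a', narrow to [2/3, 7/9)
Step 3: interval [2/3, 7/9), width = 7/9 - 2/3 = 1/9
  'f': [2/3 + 1/9*0/1, 2/3 + 1/9*1/2) = [2/3, 13/18)
  'a': [2/3 + 1/9*1/2, 2/3 + 1/9*5/6) = [13/18, 41/54)
  'd': [2/3 + 1/9*5/6, 2/3 + 1/9*1/1) = [41/54, 7/9) <- contains code 83/108
  emit 'd', narrow to [41/54, 7/9)

Answer: symbol=a low=1/2 high=5/6
symbol=a low=2/3 high=7/9
symbol=d low=41/54 high=7/9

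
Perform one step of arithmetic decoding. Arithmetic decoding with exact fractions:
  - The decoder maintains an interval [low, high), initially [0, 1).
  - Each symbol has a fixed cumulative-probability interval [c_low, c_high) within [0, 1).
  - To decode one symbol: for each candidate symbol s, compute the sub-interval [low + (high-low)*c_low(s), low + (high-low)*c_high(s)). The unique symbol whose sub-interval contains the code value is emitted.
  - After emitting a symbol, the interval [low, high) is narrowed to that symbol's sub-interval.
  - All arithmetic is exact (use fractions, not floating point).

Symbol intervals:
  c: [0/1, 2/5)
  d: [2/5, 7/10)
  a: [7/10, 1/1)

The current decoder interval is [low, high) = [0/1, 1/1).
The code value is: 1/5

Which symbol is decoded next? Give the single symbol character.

Interval width = high − low = 1/1 − 0/1 = 1/1
Scaled code = (code − low) / width = (1/5 − 0/1) / 1/1 = 1/5
  c: [0/1, 2/5) ← scaled code falls here ✓
  d: [2/5, 7/10) 
  a: [7/10, 1/1) 

Answer: c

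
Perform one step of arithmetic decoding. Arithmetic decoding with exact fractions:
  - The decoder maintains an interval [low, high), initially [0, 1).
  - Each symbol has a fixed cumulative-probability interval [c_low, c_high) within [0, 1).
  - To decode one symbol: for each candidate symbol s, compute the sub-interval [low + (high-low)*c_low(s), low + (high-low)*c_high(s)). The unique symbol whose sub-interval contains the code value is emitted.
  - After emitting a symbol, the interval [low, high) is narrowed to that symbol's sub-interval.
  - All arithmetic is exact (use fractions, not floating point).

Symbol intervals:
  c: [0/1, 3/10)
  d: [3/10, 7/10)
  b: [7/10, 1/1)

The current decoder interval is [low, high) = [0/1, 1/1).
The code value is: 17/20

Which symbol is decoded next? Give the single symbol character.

Interval width = high − low = 1/1 − 0/1 = 1/1
Scaled code = (code − low) / width = (17/20 − 0/1) / 1/1 = 17/20
  c: [0/1, 3/10) 
  d: [3/10, 7/10) 
  b: [7/10, 1/1) ← scaled code falls here ✓

Answer: b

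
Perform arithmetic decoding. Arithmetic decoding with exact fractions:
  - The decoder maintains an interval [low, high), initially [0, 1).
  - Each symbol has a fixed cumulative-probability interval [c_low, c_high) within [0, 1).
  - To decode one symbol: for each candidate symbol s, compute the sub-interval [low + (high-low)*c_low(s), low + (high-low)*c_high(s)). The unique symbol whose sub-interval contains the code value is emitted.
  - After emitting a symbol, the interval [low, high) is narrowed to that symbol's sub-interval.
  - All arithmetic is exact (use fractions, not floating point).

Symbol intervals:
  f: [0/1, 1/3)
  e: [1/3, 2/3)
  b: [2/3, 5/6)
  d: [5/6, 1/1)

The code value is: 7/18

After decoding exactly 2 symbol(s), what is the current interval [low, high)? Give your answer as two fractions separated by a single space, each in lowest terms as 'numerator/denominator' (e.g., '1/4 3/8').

Step 1: interval [0/1, 1/1), width = 1/1 - 0/1 = 1/1
  'f': [0/1 + 1/1*0/1, 0/1 + 1/1*1/3) = [0/1, 1/3)
  'e': [0/1 + 1/1*1/3, 0/1 + 1/1*2/3) = [1/3, 2/3) <- contains code 7/18
  'b': [0/1 + 1/1*2/3, 0/1 + 1/1*5/6) = [2/3, 5/6)
  'd': [0/1 + 1/1*5/6, 0/1 + 1/1*1/1) = [5/6, 1/1)
  emit 'e', narrow to [1/3, 2/3)
Step 2: interval [1/3, 2/3), width = 2/3 - 1/3 = 1/3
  'f': [1/3 + 1/3*0/1, 1/3 + 1/3*1/3) = [1/3, 4/9) <- contains code 7/18
  'e': [1/3 + 1/3*1/3, 1/3 + 1/3*2/3) = [4/9, 5/9)
  'b': [1/3 + 1/3*2/3, 1/3 + 1/3*5/6) = [5/9, 11/18)
  'd': [1/3 + 1/3*5/6, 1/3 + 1/3*1/1) = [11/18, 2/3)
  emit 'f', narrow to [1/3, 4/9)

Answer: 1/3 4/9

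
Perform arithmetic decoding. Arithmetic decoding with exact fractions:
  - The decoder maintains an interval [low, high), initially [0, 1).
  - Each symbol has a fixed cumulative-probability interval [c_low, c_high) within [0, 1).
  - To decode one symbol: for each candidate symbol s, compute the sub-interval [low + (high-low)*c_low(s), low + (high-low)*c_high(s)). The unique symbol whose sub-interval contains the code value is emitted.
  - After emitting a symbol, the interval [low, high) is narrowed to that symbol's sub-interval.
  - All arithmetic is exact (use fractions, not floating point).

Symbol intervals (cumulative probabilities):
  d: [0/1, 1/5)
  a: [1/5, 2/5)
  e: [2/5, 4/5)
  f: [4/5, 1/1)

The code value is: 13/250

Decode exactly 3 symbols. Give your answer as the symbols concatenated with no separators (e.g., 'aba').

Step 1: interval [0/1, 1/1), width = 1/1 - 0/1 = 1/1
  'd': [0/1 + 1/1*0/1, 0/1 + 1/1*1/5) = [0/1, 1/5) <- contains code 13/250
  'a': [0/1 + 1/1*1/5, 0/1 + 1/1*2/5) = [1/5, 2/5)
  'e': [0/1 + 1/1*2/5, 0/1 + 1/1*4/5) = [2/5, 4/5)
  'f': [0/1 + 1/1*4/5, 0/1 + 1/1*1/1) = [4/5, 1/1)
  emit 'd', narrow to [0/1, 1/5)
Step 2: interval [0/1, 1/5), width = 1/5 - 0/1 = 1/5
  'd': [0/1 + 1/5*0/1, 0/1 + 1/5*1/5) = [0/1, 1/25)
  'a': [0/1 + 1/5*1/5, 0/1 + 1/5*2/5) = [1/25, 2/25) <- contains code 13/250
  'e': [0/1 + 1/5*2/5, 0/1 + 1/5*4/5) = [2/25, 4/25)
  'f': [0/1 + 1/5*4/5, 0/1 + 1/5*1/1) = [4/25, 1/5)
  emit 'a', narrow to [1/25, 2/25)
Step 3: interval [1/25, 2/25), width = 2/25 - 1/25 = 1/25
  'd': [1/25 + 1/25*0/1, 1/25 + 1/25*1/5) = [1/25, 6/125)
  'a': [1/25 + 1/25*1/5, 1/25 + 1/25*2/5) = [6/125, 7/125) <- contains code 13/250
  'e': [1/25 + 1/25*2/5, 1/25 + 1/25*4/5) = [7/125, 9/125)
  'f': [1/25 + 1/25*4/5, 1/25 + 1/25*1/1) = [9/125, 2/25)
  emit 'a', narrow to [6/125, 7/125)

Answer: daa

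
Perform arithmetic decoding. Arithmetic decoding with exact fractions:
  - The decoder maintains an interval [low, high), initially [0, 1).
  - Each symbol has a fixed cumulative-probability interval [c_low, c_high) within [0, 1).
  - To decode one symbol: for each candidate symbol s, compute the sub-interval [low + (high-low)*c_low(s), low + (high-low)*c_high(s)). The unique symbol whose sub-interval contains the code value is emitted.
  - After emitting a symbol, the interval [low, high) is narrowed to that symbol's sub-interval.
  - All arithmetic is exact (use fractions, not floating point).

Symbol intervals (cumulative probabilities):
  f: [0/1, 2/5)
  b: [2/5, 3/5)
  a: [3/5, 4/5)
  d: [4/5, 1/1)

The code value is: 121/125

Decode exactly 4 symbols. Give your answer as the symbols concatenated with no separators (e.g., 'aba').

Step 1: interval [0/1, 1/1), width = 1/1 - 0/1 = 1/1
  'f': [0/1 + 1/1*0/1, 0/1 + 1/1*2/5) = [0/1, 2/5)
  'b': [0/1 + 1/1*2/5, 0/1 + 1/1*3/5) = [2/5, 3/5)
  'a': [0/1 + 1/1*3/5, 0/1 + 1/1*4/5) = [3/5, 4/5)
  'd': [0/1 + 1/1*4/5, 0/1 + 1/1*1/1) = [4/5, 1/1) <- contains code 121/125
  emit 'd', narrow to [4/5, 1/1)
Step 2: interval [4/5, 1/1), width = 1/1 - 4/5 = 1/5
  'f': [4/5 + 1/5*0/1, 4/5 + 1/5*2/5) = [4/5, 22/25)
  'b': [4/5 + 1/5*2/5, 4/5 + 1/5*3/5) = [22/25, 23/25)
  'a': [4/5 + 1/5*3/5, 4/5 + 1/5*4/5) = [23/25, 24/25)
  'd': [4/5 + 1/5*4/5, 4/5 + 1/5*1/1) = [24/25, 1/1) <- contains code 121/125
  emit 'd', narrow to [24/25, 1/1)
Step 3: interval [24/25, 1/1), width = 1/1 - 24/25 = 1/25
  'f': [24/25 + 1/25*0/1, 24/25 + 1/25*2/5) = [24/25, 122/125) <- contains code 121/125
  'b': [24/25 + 1/25*2/5, 24/25 + 1/25*3/5) = [122/125, 123/125)
  'a': [24/25 + 1/25*3/5, 24/25 + 1/25*4/5) = [123/125, 124/125)
  'd': [24/25 + 1/25*4/5, 24/25 + 1/25*1/1) = [124/125, 1/1)
  emit 'f', narrow to [24/25, 122/125)
Step 4: interval [24/25, 122/125), width = 122/125 - 24/25 = 2/125
  'f': [24/25 + 2/125*0/1, 24/25 + 2/125*2/5) = [24/25, 604/625)
  'b': [24/25 + 2/125*2/5, 24/25 + 2/125*3/5) = [604/625, 606/625) <- contains code 121/125
  'a': [24/25 + 2/125*3/5, 24/25 + 2/125*4/5) = [606/625, 608/625)
  'd': [24/25 + 2/125*4/5, 24/25 + 2/125*1/1) = [608/625, 122/125)
  emit 'b', narrow to [604/625, 606/625)

Answer: ddfb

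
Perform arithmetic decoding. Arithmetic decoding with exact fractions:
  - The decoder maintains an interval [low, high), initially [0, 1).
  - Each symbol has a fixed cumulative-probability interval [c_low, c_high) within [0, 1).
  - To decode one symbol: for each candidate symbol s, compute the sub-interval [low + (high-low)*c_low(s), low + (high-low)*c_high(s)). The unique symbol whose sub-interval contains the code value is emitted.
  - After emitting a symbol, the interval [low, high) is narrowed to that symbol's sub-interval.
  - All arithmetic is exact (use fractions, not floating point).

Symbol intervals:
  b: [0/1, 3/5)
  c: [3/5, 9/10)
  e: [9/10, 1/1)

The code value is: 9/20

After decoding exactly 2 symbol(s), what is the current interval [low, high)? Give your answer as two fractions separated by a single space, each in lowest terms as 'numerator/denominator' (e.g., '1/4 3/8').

Answer: 9/25 27/50

Derivation:
Step 1: interval [0/1, 1/1), width = 1/1 - 0/1 = 1/1
  'b': [0/1 + 1/1*0/1, 0/1 + 1/1*3/5) = [0/1, 3/5) <- contains code 9/20
  'c': [0/1 + 1/1*3/5, 0/1 + 1/1*9/10) = [3/5, 9/10)
  'e': [0/1 + 1/1*9/10, 0/1 + 1/1*1/1) = [9/10, 1/1)
  emit 'b', narrow to [0/1, 3/5)
Step 2: interval [0/1, 3/5), width = 3/5 - 0/1 = 3/5
  'b': [0/1 + 3/5*0/1, 0/1 + 3/5*3/5) = [0/1, 9/25)
  'c': [0/1 + 3/5*3/5, 0/1 + 3/5*9/10) = [9/25, 27/50) <- contains code 9/20
  'e': [0/1 + 3/5*9/10, 0/1 + 3/5*1/1) = [27/50, 3/5)
  emit 'c', narrow to [9/25, 27/50)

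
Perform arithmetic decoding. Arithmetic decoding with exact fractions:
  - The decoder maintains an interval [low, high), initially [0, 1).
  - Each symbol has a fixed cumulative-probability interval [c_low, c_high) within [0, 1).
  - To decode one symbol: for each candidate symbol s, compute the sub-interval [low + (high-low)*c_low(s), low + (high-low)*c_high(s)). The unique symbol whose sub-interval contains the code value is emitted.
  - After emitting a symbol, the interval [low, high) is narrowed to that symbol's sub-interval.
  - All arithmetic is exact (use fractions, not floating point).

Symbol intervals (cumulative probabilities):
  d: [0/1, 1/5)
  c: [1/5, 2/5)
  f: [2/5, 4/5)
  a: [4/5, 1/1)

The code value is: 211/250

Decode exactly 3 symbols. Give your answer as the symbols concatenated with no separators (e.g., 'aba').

Answer: acd

Derivation:
Step 1: interval [0/1, 1/1), width = 1/1 - 0/1 = 1/1
  'd': [0/1 + 1/1*0/1, 0/1 + 1/1*1/5) = [0/1, 1/5)
  'c': [0/1 + 1/1*1/5, 0/1 + 1/1*2/5) = [1/5, 2/5)
  'f': [0/1 + 1/1*2/5, 0/1 + 1/1*4/5) = [2/5, 4/5)
  'a': [0/1 + 1/1*4/5, 0/1 + 1/1*1/1) = [4/5, 1/1) <- contains code 211/250
  emit 'a', narrow to [4/5, 1/1)
Step 2: interval [4/5, 1/1), width = 1/1 - 4/5 = 1/5
  'd': [4/5 + 1/5*0/1, 4/5 + 1/5*1/5) = [4/5, 21/25)
  'c': [4/5 + 1/5*1/5, 4/5 + 1/5*2/5) = [21/25, 22/25) <- contains code 211/250
  'f': [4/5 + 1/5*2/5, 4/5 + 1/5*4/5) = [22/25, 24/25)
  'a': [4/5 + 1/5*4/5, 4/5 + 1/5*1/1) = [24/25, 1/1)
  emit 'c', narrow to [21/25, 22/25)
Step 3: interval [21/25, 22/25), width = 22/25 - 21/25 = 1/25
  'd': [21/25 + 1/25*0/1, 21/25 + 1/25*1/5) = [21/25, 106/125) <- contains code 211/250
  'c': [21/25 + 1/25*1/5, 21/25 + 1/25*2/5) = [106/125, 107/125)
  'f': [21/25 + 1/25*2/5, 21/25 + 1/25*4/5) = [107/125, 109/125)
  'a': [21/25 + 1/25*4/5, 21/25 + 1/25*1/1) = [109/125, 22/25)
  emit 'd', narrow to [21/25, 106/125)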